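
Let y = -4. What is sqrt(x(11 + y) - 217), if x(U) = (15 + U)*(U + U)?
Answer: sqrt(91) ≈ 9.5394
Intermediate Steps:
x(U) = 2*U*(15 + U) (x(U) = (15 + U)*(2*U) = 2*U*(15 + U))
sqrt(x(11 + y) - 217) = sqrt(2*(11 - 4)*(15 + (11 - 4)) - 217) = sqrt(2*7*(15 + 7) - 217) = sqrt(2*7*22 - 217) = sqrt(308 - 217) = sqrt(91)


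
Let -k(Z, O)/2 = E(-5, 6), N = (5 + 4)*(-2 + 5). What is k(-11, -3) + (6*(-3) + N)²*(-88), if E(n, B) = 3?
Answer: -7134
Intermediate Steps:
N = 27 (N = 9*3 = 27)
k(Z, O) = -6 (k(Z, O) = -2*3 = -6)
k(-11, -3) + (6*(-3) + N)²*(-88) = -6 + (6*(-3) + 27)²*(-88) = -6 + (-18 + 27)²*(-88) = -6 + 9²*(-88) = -6 + 81*(-88) = -6 - 7128 = -7134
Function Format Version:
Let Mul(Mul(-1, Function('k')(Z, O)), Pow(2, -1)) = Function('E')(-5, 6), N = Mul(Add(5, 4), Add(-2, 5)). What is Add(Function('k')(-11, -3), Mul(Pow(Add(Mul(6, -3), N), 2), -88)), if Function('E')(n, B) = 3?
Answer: -7134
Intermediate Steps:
N = 27 (N = Mul(9, 3) = 27)
Function('k')(Z, O) = -6 (Function('k')(Z, O) = Mul(-2, 3) = -6)
Add(Function('k')(-11, -3), Mul(Pow(Add(Mul(6, -3), N), 2), -88)) = Add(-6, Mul(Pow(Add(Mul(6, -3), 27), 2), -88)) = Add(-6, Mul(Pow(Add(-18, 27), 2), -88)) = Add(-6, Mul(Pow(9, 2), -88)) = Add(-6, Mul(81, -88)) = Add(-6, -7128) = -7134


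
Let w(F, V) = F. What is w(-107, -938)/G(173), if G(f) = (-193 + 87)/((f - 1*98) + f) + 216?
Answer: -13268/26731 ≈ -0.49635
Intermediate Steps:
G(f) = 216 - 106/(-98 + 2*f) (G(f) = -106/((f - 98) + f) + 216 = -106/((-98 + f) + f) + 216 = -106/(-98 + 2*f) + 216 = 216 - 106/(-98 + 2*f))
w(-107, -938)/G(173) = -107*(-49 + 173)/(-10637 + 216*173) = -107*124/(-10637 + 37368) = -107/((1/124)*26731) = -107/26731/124 = -107*124/26731 = -13268/26731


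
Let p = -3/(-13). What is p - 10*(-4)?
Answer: 523/13 ≈ 40.231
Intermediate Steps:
p = 3/13 (p = -3*(-1/13) = 3/13 ≈ 0.23077)
p - 10*(-4) = 3/13 - 10*(-4) = 3/13 + 40 = 523/13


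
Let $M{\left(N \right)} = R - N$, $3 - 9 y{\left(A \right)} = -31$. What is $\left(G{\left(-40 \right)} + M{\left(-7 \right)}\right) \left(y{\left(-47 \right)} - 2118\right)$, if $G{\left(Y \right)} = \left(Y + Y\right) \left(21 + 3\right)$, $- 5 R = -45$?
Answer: $\frac{36229312}{9} \approx 4.0255 \cdot 10^{6}$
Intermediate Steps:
$R = 9$ ($R = \left(- \frac{1}{5}\right) \left(-45\right) = 9$)
$y{\left(A \right)} = \frac{34}{9}$ ($y{\left(A \right)} = \frac{1}{3} - - \frac{31}{9} = \frac{1}{3} + \frac{31}{9} = \frac{34}{9}$)
$M{\left(N \right)} = 9 - N$
$G{\left(Y \right)} = 48 Y$ ($G{\left(Y \right)} = 2 Y 24 = 48 Y$)
$\left(G{\left(-40 \right)} + M{\left(-7 \right)}\right) \left(y{\left(-47 \right)} - 2118\right) = \left(48 \left(-40\right) + \left(9 - -7\right)\right) \left(\frac{34}{9} - 2118\right) = \left(-1920 + \left(9 + 7\right)\right) \left(- \frac{19028}{9}\right) = \left(-1920 + 16\right) \left(- \frac{19028}{9}\right) = \left(-1904\right) \left(- \frac{19028}{9}\right) = \frac{36229312}{9}$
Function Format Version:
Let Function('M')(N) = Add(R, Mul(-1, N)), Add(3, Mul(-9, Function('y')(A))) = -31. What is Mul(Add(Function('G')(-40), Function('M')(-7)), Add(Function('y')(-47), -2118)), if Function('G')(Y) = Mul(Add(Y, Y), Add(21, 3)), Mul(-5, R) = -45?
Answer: Rational(36229312, 9) ≈ 4.0255e+6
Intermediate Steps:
R = 9 (R = Mul(Rational(-1, 5), -45) = 9)
Function('y')(A) = Rational(34, 9) (Function('y')(A) = Add(Rational(1, 3), Mul(Rational(-1, 9), -31)) = Add(Rational(1, 3), Rational(31, 9)) = Rational(34, 9))
Function('M')(N) = Add(9, Mul(-1, N))
Function('G')(Y) = Mul(48, Y) (Function('G')(Y) = Mul(Mul(2, Y), 24) = Mul(48, Y))
Mul(Add(Function('G')(-40), Function('M')(-7)), Add(Function('y')(-47), -2118)) = Mul(Add(Mul(48, -40), Add(9, Mul(-1, -7))), Add(Rational(34, 9), -2118)) = Mul(Add(-1920, Add(9, 7)), Rational(-19028, 9)) = Mul(Add(-1920, 16), Rational(-19028, 9)) = Mul(-1904, Rational(-19028, 9)) = Rational(36229312, 9)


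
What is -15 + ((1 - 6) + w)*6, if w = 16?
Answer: 51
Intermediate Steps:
-15 + ((1 - 6) + w)*6 = -15 + ((1 - 6) + 16)*6 = -15 + (-5 + 16)*6 = -15 + 11*6 = -15 + 66 = 51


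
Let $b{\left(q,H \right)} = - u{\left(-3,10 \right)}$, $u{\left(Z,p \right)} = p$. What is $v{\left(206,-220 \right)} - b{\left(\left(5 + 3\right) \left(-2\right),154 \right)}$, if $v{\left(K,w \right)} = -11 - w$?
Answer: $219$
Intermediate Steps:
$b{\left(q,H \right)} = -10$ ($b{\left(q,H \right)} = \left(-1\right) 10 = -10$)
$v{\left(206,-220 \right)} - b{\left(\left(5 + 3\right) \left(-2\right),154 \right)} = \left(-11 - -220\right) - -10 = \left(-11 + 220\right) + 10 = 209 + 10 = 219$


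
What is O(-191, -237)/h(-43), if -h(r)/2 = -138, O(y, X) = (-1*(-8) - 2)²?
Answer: 3/23 ≈ 0.13043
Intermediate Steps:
O(y, X) = 36 (O(y, X) = (8 - 2)² = 6² = 36)
h(r) = 276 (h(r) = -2*(-138) = 276)
O(-191, -237)/h(-43) = 36/276 = 36*(1/276) = 3/23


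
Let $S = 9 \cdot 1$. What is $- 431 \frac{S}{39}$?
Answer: $- \frac{1293}{13} \approx -99.462$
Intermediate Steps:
$S = 9$
$- 431 \frac{S}{39} = - 431 \cdot \frac{9}{39} = - 431 \cdot 9 \cdot \frac{1}{39} = \left(-431\right) \frac{3}{13} = - \frac{1293}{13}$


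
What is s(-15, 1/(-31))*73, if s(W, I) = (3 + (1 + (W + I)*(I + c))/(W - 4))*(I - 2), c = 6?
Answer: -643979574/566029 ≈ -1137.7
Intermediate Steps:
s(W, I) = (-2 + I)*(3 + (1 + (6 + I)*(I + W))/(-4 + W)) (s(W, I) = (3 + (1 + (W + I)*(I + 6))/(W - 4))*(I - 2) = (3 + (1 + (I + W)*(6 + I))/(-4 + W))*(-2 + I) = (3 + (1 + (6 + I)*(I + W))/(-4 + W))*(-2 + I) = (-2 + I)*(3 + (1 + (6 + I)*(I + W))/(-4 + W)))
s(-15, 1/(-31))*73 = ((22 + (1/(-31))³ - 23/(-31) - 18*(-15) + 4*(1/(-31))² - 15*(1/(-31))² + 7*(-15)/(-31))/(-4 - 15))*73 = ((22 + (-1/31)³ - 23*(-1/31) + 270 + 4*(-1/31)² - 15*(-1/31)² + 7*(-1/31)*(-15))/(-19))*73 = -(22 - 1/29791 + 23/31 + 270 + 4*(1/961) - 15*1/961 + 105/31)/19*73 = -(22 - 1/29791 + 23/31 + 270 + 4/961 - 15/961 + 105/31)/19*73 = -1/19*8821638/29791*73 = -8821638/566029*73 = -643979574/566029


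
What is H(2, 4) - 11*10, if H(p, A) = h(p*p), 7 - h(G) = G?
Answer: -107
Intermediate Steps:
h(G) = 7 - G
H(p, A) = 7 - p**2 (H(p, A) = 7 - p*p = 7 - p**2)
H(2, 4) - 11*10 = (7 - 1*2**2) - 11*10 = (7 - 1*4) - 110 = (7 - 4) - 110 = 3 - 110 = -107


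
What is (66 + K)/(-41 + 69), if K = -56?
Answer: 5/14 ≈ 0.35714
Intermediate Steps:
(66 + K)/(-41 + 69) = (66 - 56)/(-41 + 69) = 10/28 = 10*(1/28) = 5/14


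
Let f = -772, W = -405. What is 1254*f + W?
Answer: -968493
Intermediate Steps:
1254*f + W = 1254*(-772) - 405 = -968088 - 405 = -968493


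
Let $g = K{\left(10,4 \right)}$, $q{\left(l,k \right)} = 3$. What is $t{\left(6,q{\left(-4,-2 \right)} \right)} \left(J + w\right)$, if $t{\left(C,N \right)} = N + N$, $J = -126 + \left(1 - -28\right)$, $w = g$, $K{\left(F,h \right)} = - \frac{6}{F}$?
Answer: $- \frac{2928}{5} \approx -585.6$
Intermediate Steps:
$g = - \frac{3}{5}$ ($g = - \frac{6}{10} = \left(-6\right) \frac{1}{10} = - \frac{3}{5} \approx -0.6$)
$w = - \frac{3}{5} \approx -0.6$
$J = -97$ ($J = -126 + \left(1 + 28\right) = -126 + 29 = -97$)
$t{\left(C,N \right)} = 2 N$
$t{\left(6,q{\left(-4,-2 \right)} \right)} \left(J + w\right) = 2 \cdot 3 \left(-97 - \frac{3}{5}\right) = 6 \left(- \frac{488}{5}\right) = - \frac{2928}{5}$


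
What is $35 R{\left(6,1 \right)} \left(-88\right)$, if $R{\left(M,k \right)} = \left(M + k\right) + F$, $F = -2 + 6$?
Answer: $-33880$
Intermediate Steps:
$F = 4$
$R{\left(M,k \right)} = 4 + M + k$ ($R{\left(M,k \right)} = \left(M + k\right) + 4 = 4 + M + k$)
$35 R{\left(6,1 \right)} \left(-88\right) = 35 \left(4 + 6 + 1\right) \left(-88\right) = 35 \cdot 11 \left(-88\right) = 385 \left(-88\right) = -33880$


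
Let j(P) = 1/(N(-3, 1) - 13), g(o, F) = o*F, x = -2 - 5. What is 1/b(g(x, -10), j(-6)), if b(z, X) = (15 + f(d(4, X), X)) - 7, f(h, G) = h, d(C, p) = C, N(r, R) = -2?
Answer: 1/12 ≈ 0.083333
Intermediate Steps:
x = -7
g(o, F) = F*o
j(P) = -1/15 (j(P) = 1/(-2 - 13) = 1/(-15) = -1/15)
b(z, X) = 12 (b(z, X) = (15 + 4) - 7 = 19 - 7 = 12)
1/b(g(x, -10), j(-6)) = 1/12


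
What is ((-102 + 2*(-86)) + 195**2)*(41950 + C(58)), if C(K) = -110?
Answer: 1579501840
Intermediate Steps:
((-102 + 2*(-86)) + 195**2)*(41950 + C(58)) = ((-102 + 2*(-86)) + 195**2)*(41950 - 110) = ((-102 - 172) + 38025)*41840 = (-274 + 38025)*41840 = 37751*41840 = 1579501840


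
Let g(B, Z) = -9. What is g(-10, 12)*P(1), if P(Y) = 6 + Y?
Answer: -63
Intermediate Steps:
g(-10, 12)*P(1) = -9*(6 + 1) = -9*7 = -63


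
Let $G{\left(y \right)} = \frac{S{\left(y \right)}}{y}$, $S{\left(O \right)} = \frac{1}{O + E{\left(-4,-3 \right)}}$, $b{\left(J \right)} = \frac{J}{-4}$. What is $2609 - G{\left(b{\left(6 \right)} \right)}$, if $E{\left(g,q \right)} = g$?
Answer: $\frac{86093}{33} \approx 2608.9$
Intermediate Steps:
$b{\left(J \right)} = - \frac{J}{4}$ ($b{\left(J \right)} = J \left(- \frac{1}{4}\right) = - \frac{J}{4}$)
$S{\left(O \right)} = \frac{1}{-4 + O}$ ($S{\left(O \right)} = \frac{1}{O - 4} = \frac{1}{-4 + O}$)
$G{\left(y \right)} = \frac{1}{y \left(-4 + y\right)}$ ($G{\left(y \right)} = \frac{1}{\left(-4 + y\right) y} = \frac{1}{y \left(-4 + y\right)}$)
$2609 - G{\left(b{\left(6 \right)} \right)} = 2609 - \frac{1}{\left(- \frac{1}{4}\right) 6 \left(-4 - \frac{3}{2}\right)} = 2609 - \frac{1}{\left(- \frac{3}{2}\right) \left(-4 - \frac{3}{2}\right)} = 2609 - - \frac{2}{3 \left(- \frac{11}{2}\right)} = 2609 - \left(- \frac{2}{3}\right) \left(- \frac{2}{11}\right) = 2609 - \frac{4}{33} = \frac{86093}{33}$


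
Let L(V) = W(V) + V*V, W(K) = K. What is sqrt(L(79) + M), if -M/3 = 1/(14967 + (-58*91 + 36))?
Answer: sqrt(23908716833)/1945 ≈ 79.498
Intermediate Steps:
L(V) = V + V**2 (L(V) = V + V*V = V + V**2)
M = -3/9725 (M = -3/(14967 + (-58*91 + 36)) = -3/(14967 + (-5278 + 36)) = -3/(14967 - 5242) = -3/9725 ≈ -0.00030848)
sqrt(L(79) + M) = sqrt(79*(1 + 79) - 3/9725) = sqrt(79*80 - 3/9725) = sqrt(6320 - 3/9725) = sqrt(61461997/9725) = sqrt(23908716833)/1945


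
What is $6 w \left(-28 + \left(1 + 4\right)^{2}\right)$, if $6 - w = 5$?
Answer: $-18$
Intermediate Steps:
$w = 1$ ($w = 6 - 5 = 1$)
$6 w \left(-28 + \left(1 + 4\right)^{2}\right) = 6 \cdot 1 \left(-28 + \left(1 + 4\right)^{2}\right) = 6 \left(-28 + 5^{2}\right) = 6 \left(-28 + 25\right) = 6 \left(-3\right) = -18$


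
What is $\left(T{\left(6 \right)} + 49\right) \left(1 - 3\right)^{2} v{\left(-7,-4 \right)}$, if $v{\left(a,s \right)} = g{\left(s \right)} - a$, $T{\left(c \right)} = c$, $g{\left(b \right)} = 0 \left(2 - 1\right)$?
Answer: $1540$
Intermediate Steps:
$g{\left(b \right)} = 0$ ($g{\left(b \right)} = 0 \cdot 1 = 0$)
$v{\left(a,s \right)} = - a$ ($v{\left(a,s \right)} = 0 - a = - a$)
$\left(T{\left(6 \right)} + 49\right) \left(1 - 3\right)^{2} v{\left(-7,-4 \right)} = \left(6 + 49\right) \left(1 - 3\right)^{2} \left(\left(-1\right) \left(-7\right)\right) = 55 \left(-2\right)^{2} \cdot 7 = 55 \cdot 4 \cdot 7 = 220 \cdot 7 = 1540$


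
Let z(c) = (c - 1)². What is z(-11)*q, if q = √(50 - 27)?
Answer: 144*√23 ≈ 690.60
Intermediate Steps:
z(c) = (-1 + c)²
q = √23 ≈ 4.7958
z(-11)*q = (-1 - 11)²*√23 = (-12)²*√23 = 144*√23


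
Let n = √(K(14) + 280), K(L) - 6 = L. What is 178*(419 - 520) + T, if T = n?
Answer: -17978 + 10*√3 ≈ -17961.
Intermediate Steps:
K(L) = 6 + L
n = 10*√3 (n = √((6 + 14) + 280) = √(20 + 280) = √300 = 10*√3 ≈ 17.320)
T = 10*√3 ≈ 17.320
178*(419 - 520) + T = 178*(419 - 520) + 10*√3 = 178*(-101) + 10*√3 = -17978 + 10*√3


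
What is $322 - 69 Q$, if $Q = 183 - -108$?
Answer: $-19757$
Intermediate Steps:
$Q = 291$ ($Q = 183 + 108 = 291$)
$322 - 69 Q = 322 - 20079 = -19757$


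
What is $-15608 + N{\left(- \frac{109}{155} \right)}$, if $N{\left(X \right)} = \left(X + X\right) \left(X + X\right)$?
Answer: $- \frac{374934676}{24025} \approx -15606.0$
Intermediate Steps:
$N{\left(X \right)} = 4 X^{2}$ ($N{\left(X \right)} = 2 X 2 X = 4 X^{2}$)
$-15608 + N{\left(- \frac{109}{155} \right)} = -15608 + 4 \left(- \frac{109}{155}\right)^{2} = -15608 + 4 \cdot \frac{11881}{24025} = -15608 + \frac{47524}{24025} = - \frac{374934676}{24025}$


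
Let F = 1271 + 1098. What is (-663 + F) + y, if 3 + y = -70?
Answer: 1633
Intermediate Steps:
y = -73 (y = -3 - 70 = -73)
F = 2369
(-663 + F) + y = (-663 + 2369) - 73 = 1706 - 73 = 1633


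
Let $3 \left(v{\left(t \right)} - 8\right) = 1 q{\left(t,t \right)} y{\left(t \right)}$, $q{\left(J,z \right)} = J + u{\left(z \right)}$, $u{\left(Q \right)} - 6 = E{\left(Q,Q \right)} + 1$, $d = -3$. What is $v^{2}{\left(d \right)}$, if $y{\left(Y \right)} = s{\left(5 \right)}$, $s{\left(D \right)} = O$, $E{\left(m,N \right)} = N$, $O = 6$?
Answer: $100$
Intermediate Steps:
$s{\left(D \right)} = 6$
$y{\left(Y \right)} = 6$
$u{\left(Q \right)} = 7 + Q$ ($u{\left(Q \right)} = 6 + \left(Q + 1\right) = 6 + \left(1 + Q\right) = 7 + Q$)
$q{\left(J,z \right)} = 7 + J + z$ ($q{\left(J,z \right)} = J + \left(7 + z\right) = 7 + J + z$)
$v{\left(t \right)} = 22 + 4 t$ ($v{\left(t \right)} = 8 + \frac{1 \left(7 + t + t\right) 6}{3} = 8 + \frac{1 \left(7 + 2 t\right) 6}{3} = 8 + \frac{\left(7 + 2 t\right) 6}{3} = 8 + \frac{42 + 12 t}{3} = 8 + \left(14 + 4 t\right) = 22 + 4 t$)
$v^{2}{\left(d \right)} = \left(22 + 4 \left(-3\right)\right)^{2} = \left(22 - 12\right)^{2} = 10^{2} = 100$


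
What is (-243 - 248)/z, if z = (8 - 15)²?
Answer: -491/49 ≈ -10.020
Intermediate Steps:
z = 49 (z = (-7)² = 49)
(-243 - 248)/z = (-243 - 248)/49 = -491*1/49 = -491/49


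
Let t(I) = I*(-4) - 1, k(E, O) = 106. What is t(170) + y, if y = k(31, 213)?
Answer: -575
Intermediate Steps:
y = 106
t(I) = -1 - 4*I (t(I) = -4*I - 1 = -1 - 4*I)
t(170) + y = (-1 - 4*170) + 106 = (-1 - 680) + 106 = -681 + 106 = -575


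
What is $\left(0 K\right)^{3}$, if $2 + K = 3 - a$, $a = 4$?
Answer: $0$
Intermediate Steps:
$K = -3$ ($K = -2 + \left(3 - 4\right) = -2 - 1 = -3$)
$\left(0 K\right)^{3} = \left(0 \left(-3\right)\right)^{3} = 0^{3} = 0$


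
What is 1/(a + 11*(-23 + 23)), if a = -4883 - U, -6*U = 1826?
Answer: -3/13736 ≈ -0.00021840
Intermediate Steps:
U = -913/3 (U = -1/6*1826 = -913/3 ≈ -304.33)
a = -13736/3 (a = -4883 - 1*(-913/3) = -4883 + 913/3 = -13736/3 ≈ -4578.7)
1/(a + 11*(-23 + 23)) = 1/(-13736/3 + 11*(-23 + 23)) = 1/(-13736/3 + 11*0) = 1/(-13736/3 + 0) = 1/(-13736/3) = -3/13736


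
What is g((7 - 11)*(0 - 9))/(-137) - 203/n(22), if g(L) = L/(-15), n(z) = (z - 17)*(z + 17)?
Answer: -27343/26715 ≈ -1.0235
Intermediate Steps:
n(z) = (-17 + z)*(17 + z)
g(L) = -L/15 (g(L) = L*(-1/15) = -L/15)
g((7 - 11)*(0 - 9))/(-137) - 203/n(22) = -(7 - 11)*(0 - 9)/15/(-137) - 203/(-289 + 22²) = -(-4)*(-9)/15*(-1/137) - 203/(-289 + 484) = -1/15*36*(-1/137) - 203/195 = -12/5*(-1/137) - 203*1/195 = 12/685 - 203/195 = -27343/26715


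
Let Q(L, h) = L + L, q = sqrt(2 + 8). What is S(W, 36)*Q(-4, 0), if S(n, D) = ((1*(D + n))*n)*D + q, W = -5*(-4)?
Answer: -322560 - 8*sqrt(10) ≈ -3.2259e+5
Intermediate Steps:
q = sqrt(10) ≈ 3.1623
Q(L, h) = 2*L
W = 20
S(n, D) = sqrt(10) + D*n*(D + n) (S(n, D) = ((1*(D + n))*n)*D + sqrt(10) = ((D + n)*n)*D + sqrt(10) = (n*(D + n))*D + sqrt(10) = D*n*(D + n) + sqrt(10) = sqrt(10) + D*n*(D + n))
S(W, 36)*Q(-4, 0) = (sqrt(10) + 36*20**2 + 20*36**2)*(2*(-4)) = (sqrt(10) + 36*400 + 20*1296)*(-8) = (sqrt(10) + 14400 + 25920)*(-8) = (40320 + sqrt(10))*(-8) = -322560 - 8*sqrt(10)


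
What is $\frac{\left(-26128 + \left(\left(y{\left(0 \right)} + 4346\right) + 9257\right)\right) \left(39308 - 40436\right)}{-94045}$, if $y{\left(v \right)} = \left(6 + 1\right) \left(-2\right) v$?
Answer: $- \frac{2825640}{18809} \approx -150.23$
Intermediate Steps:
$y{\left(v \right)} = - 14 v$ ($y{\left(v \right)} = 7 \left(-2\right) v = - 14 v$)
$\frac{\left(-26128 + \left(\left(y{\left(0 \right)} + 4346\right) + 9257\right)\right) \left(39308 - 40436\right)}{-94045} = \frac{\left(-26128 + \left(\left(\left(-14\right) 0 + 4346\right) + 9257\right)\right) \left(39308 - 40436\right)}{-94045} = \left(-26128 + \left(\left(0 + 4346\right) + 9257\right)\right) \left(-1128\right) \left(- \frac{1}{94045}\right) = \left(-26128 + \left(4346 + 9257\right)\right) \left(-1128\right) \left(- \frac{1}{94045}\right) = \left(-26128 + 13603\right) \left(-1128\right) \left(- \frac{1}{94045}\right) = \left(-12525\right) \left(-1128\right) \left(- \frac{1}{94045}\right) = 14128200 \left(- \frac{1}{94045}\right) = - \frac{2825640}{18809}$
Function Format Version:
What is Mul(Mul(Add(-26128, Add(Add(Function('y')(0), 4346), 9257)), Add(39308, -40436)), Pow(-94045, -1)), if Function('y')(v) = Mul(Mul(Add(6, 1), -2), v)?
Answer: Rational(-2825640, 18809) ≈ -150.23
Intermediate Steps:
Function('y')(v) = Mul(-14, v) (Function('y')(v) = Mul(Mul(7, -2), v) = Mul(-14, v))
Mul(Mul(Add(-26128, Add(Add(Function('y')(0), 4346), 9257)), Add(39308, -40436)), Pow(-94045, -1)) = Mul(Mul(Add(-26128, Add(Add(Mul(-14, 0), 4346), 9257)), Add(39308, -40436)), Pow(-94045, -1)) = Mul(Mul(Add(-26128, Add(Add(0, 4346), 9257)), -1128), Rational(-1, 94045)) = Mul(Mul(Add(-26128, Add(4346, 9257)), -1128), Rational(-1, 94045)) = Mul(Mul(Add(-26128, 13603), -1128), Rational(-1, 94045)) = Mul(Mul(-12525, -1128), Rational(-1, 94045)) = Mul(14128200, Rational(-1, 94045)) = Rational(-2825640, 18809)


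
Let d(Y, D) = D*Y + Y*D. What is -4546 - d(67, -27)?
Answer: -928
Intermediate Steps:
d(Y, D) = 2*D*Y (d(Y, D) = D*Y + D*Y = 2*D*Y)
-4546 - d(67, -27) = -4546 - 2*(-27)*67 = -4546 - 1*(-3618) = -4546 + 3618 = -928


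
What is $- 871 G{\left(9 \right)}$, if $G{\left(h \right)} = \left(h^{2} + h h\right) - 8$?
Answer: $-134134$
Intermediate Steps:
$G{\left(h \right)} = -8 + 2 h^{2}$ ($G{\left(h \right)} = \left(h^{2} + h^{2}\right) - 8 = 2 h^{2} - 8 = -8 + 2 h^{2}$)
$- 871 G{\left(9 \right)} = - 871 \left(-8 + 2 \cdot 9^{2}\right) = - 871 \left(-8 + 2 \cdot 81\right) = - 871 \left(-8 + 162\right) = \left(-871\right) 154 = -134134$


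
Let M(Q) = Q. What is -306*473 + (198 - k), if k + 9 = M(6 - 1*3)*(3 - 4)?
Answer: -144528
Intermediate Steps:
k = -12 (k = -9 + (6 - 1*3)*(3 - 4) = -9 + (6 - 3)*(-1) = -9 + 3*(-1) = -9 - 3 = -12)
-306*473 + (198 - k) = -306*473 + (198 - 1*(-12)) = -144738 + (198 + 12) = -144738 + 210 = -144528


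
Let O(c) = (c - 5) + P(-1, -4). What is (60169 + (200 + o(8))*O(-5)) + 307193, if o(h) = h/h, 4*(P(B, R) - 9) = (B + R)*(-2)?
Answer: 735327/2 ≈ 3.6766e+5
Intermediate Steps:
P(B, R) = 9 - B/2 - R/2 (P(B, R) = 9 + ((B + R)*(-2))/4 = 9 + (-2*B - 2*R)/4 = 9 + (-B/2 - R/2) = 9 - B/2 - R/2)
o(h) = 1
O(c) = 13/2 + c (O(c) = (c - 5) + (9 - 1/2*(-1) - 1/2*(-4)) = (-5 + c) + (9 + 1/2 + 2) = (-5 + c) + 23/2 = 13/2 + c)
(60169 + (200 + o(8))*O(-5)) + 307193 = (60169 + (200 + 1)*(13/2 - 5)) + 307193 = (60169 + 201*(3/2)) + 307193 = (60169 + 603/2) + 307193 = 120941/2 + 307193 = 735327/2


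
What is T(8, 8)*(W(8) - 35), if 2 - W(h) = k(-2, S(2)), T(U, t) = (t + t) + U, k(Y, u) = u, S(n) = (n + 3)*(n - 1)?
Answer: -912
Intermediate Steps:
S(n) = (-1 + n)*(3 + n) (S(n) = (3 + n)*(-1 + n) = (-1 + n)*(3 + n))
T(U, t) = U + 2*t (T(U, t) = 2*t + U = U + 2*t)
W(h) = -3 (W(h) = 2 - (-3 + 2² + 2*2) = 2 - (-3 + 4 + 4) = 2 - 1*5 = 2 - 5 = -3)
T(8, 8)*(W(8) - 35) = (8 + 2*8)*(-3 - 35) = (8 + 16)*(-38) = 24*(-38) = -912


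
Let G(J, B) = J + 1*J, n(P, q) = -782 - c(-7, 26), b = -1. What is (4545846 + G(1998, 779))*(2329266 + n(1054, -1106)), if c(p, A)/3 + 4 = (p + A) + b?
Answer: 10594043206164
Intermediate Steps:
c(p, A) = -15 + 3*A + 3*p (c(p, A) = -12 + 3*((p + A) - 1) = -12 + 3*((A + p) - 1) = -12 + 3*(-1 + A + p) = -12 + (-3 + 3*A + 3*p) = -15 + 3*A + 3*p)
n(P, q) = -824 (n(P, q) = -782 - (-15 + 3*26 + 3*(-7)) = -782 - (-15 + 78 - 21) = -782 - 1*42 = -782 - 42 = -824)
G(J, B) = 2*J (G(J, B) = J + J = 2*J)
(4545846 + G(1998, 779))*(2329266 + n(1054, -1106)) = (4545846 + 2*1998)*(2329266 - 824) = (4545846 + 3996)*2328442 = 4549842*2328442 = 10594043206164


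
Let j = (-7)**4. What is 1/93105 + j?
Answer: 223545106/93105 ≈ 2401.0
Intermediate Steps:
j = 2401
1/93105 + j = 1/93105 + 2401 = 223545106/93105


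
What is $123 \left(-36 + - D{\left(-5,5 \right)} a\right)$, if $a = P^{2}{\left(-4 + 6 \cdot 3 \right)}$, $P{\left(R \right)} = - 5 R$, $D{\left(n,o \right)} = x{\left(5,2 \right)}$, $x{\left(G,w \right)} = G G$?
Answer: $-15071928$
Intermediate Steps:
$x{\left(G,w \right)} = G^{2}$
$D{\left(n,o \right)} = 25$ ($D{\left(n,o \right)} = 5^{2} = 25$)
$a = 4900$ ($a = \left(- 5 \left(-4 + 6 \cdot 3\right)\right)^{2} = \left(- 5 \left(-4 + 18\right)\right)^{2} = \left(\left(-5\right) 14\right)^{2} = \left(-70\right)^{2} = 4900$)
$123 \left(-36 + - D{\left(-5,5 \right)} a\right) = 123 \left(-36 + \left(-1\right) 25 \cdot 4900\right) = 123 \left(-36 - 122500\right) = 123 \left(-122536\right) = -15071928$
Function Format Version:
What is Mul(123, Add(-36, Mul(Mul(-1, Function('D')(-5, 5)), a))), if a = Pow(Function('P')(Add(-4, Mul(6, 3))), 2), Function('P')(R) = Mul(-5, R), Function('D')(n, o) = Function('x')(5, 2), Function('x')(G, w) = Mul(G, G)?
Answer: -15071928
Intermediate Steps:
Function('x')(G, w) = Pow(G, 2)
Function('D')(n, o) = 25 (Function('D')(n, o) = Pow(5, 2) = 25)
a = 4900 (a = Pow(Mul(-5, Add(-4, Mul(6, 3))), 2) = Pow(Mul(-5, Add(-4, 18)), 2) = Pow(Mul(-5, 14), 2) = Pow(-70, 2) = 4900)
Mul(123, Add(-36, Mul(Mul(-1, Function('D')(-5, 5)), a))) = Mul(123, Add(-36, Mul(Mul(-1, 25), 4900))) = Mul(123, Add(-36, Mul(-25, 4900))) = Mul(123, Add(-36, -122500)) = Mul(123, -122536) = -15071928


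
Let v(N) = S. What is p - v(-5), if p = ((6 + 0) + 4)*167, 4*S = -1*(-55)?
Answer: 6625/4 ≈ 1656.3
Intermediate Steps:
S = 55/4 (S = (-1*(-55))/4 = (1/4)*55 = 55/4 ≈ 13.750)
p = 1670 (p = (6 + 4)*167 = 10*167 = 1670)
v(N) = 55/4
p - v(-5) = 1670 - 1*55/4 = 1670 - 55/4 = 6625/4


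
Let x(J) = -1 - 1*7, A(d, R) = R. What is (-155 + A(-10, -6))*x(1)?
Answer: 1288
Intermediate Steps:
x(J) = -8 (x(J) = -1 - 7 = -8)
(-155 + A(-10, -6))*x(1) = (-155 - 6)*(-8) = -161*(-8) = 1288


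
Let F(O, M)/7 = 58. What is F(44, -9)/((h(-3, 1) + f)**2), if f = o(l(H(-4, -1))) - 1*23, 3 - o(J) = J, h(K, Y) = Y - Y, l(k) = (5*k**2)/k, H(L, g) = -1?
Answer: 406/225 ≈ 1.8044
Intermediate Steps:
F(O, M) = 406 (F(O, M) = 7*58 = 406)
l(k) = 5*k
h(K, Y) = 0
o(J) = 3 - J
f = -15 (f = (3 - 5*(-1)) - 1*23 = (3 - 1*(-5)) - 23 = (3 + 5) - 23 = 8 - 23 = -15)
F(44, -9)/((h(-3, 1) + f)**2) = 406/((0 - 15)**2) = 406/((-15)**2) = 406/225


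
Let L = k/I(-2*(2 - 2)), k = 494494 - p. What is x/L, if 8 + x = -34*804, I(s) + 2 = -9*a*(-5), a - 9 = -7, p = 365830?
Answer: -300784/16083 ≈ -18.702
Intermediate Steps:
a = 2 (a = 9 - 7 = 2)
k = 128664 (k = 494494 - 1*365830 = 494494 - 365830 = 128664)
I(s) = 88 (I(s) = -2 - 9*2*(-5) = -2 - 18*(-5) = -2 + 90 = 88)
x = -27344 (x = -8 - 34*804 = -8 - 27336 = -27344)
L = 16083/11 (L = 128664/88 = 128664*(1/88) = 16083/11 ≈ 1462.1)
x/L = -27344/16083/11 = -27344*11/16083 = -300784/16083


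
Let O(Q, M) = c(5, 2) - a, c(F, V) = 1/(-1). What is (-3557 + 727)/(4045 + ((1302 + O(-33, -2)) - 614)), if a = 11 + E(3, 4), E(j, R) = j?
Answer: -1415/2359 ≈ -0.59983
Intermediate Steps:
c(F, V) = -1
a = 14 (a = 11 + 3 = 14)
O(Q, M) = -15 (O(Q, M) = -1 - 1*14 = -1 - 14 = -15)
(-3557 + 727)/(4045 + ((1302 + O(-33, -2)) - 614)) = (-3557 + 727)/(4045 + ((1302 - 15) - 614)) = -2830/(4045 + (1287 - 614)) = -2830/(4045 + 673) = -2830/4718 = -2830*1/4718 = -1415/2359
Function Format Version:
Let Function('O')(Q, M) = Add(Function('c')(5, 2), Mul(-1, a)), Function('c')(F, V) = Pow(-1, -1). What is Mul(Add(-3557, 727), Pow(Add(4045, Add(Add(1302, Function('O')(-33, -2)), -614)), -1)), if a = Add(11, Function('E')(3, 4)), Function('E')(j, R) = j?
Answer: Rational(-1415, 2359) ≈ -0.59983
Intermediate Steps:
Function('c')(F, V) = -1
a = 14 (a = Add(11, 3) = 14)
Function('O')(Q, M) = -15 (Function('O')(Q, M) = Add(-1, Mul(-1, 14)) = Add(-1, -14) = -15)
Mul(Add(-3557, 727), Pow(Add(4045, Add(Add(1302, Function('O')(-33, -2)), -614)), -1)) = Mul(Add(-3557, 727), Pow(Add(4045, Add(Add(1302, -15), -614)), -1)) = Mul(-2830, Pow(Add(4045, Add(1287, -614)), -1)) = Mul(-2830, Pow(Add(4045, 673), -1)) = Mul(-2830, Pow(4718, -1)) = Mul(-2830, Rational(1, 4718)) = Rational(-1415, 2359)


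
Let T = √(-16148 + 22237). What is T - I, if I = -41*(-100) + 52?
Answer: -4152 + √6089 ≈ -4074.0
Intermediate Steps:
I = 4152 (I = 4100 + 52 = 4152)
T = √6089 ≈ 78.032
T - I = √6089 - 1*4152 = √6089 - 4152 = -4152 + √6089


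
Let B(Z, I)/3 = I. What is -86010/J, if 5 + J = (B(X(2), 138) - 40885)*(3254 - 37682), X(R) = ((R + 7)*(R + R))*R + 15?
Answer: -86010/1393335583 ≈ -6.1730e-5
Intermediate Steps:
X(R) = 15 + 2*R²*(7 + R) (X(R) = ((7 + R)*(2*R))*R + 15 = (2*R*(7 + R))*R + 15 = 2*R²*(7 + R) + 15 = 15 + 2*R²*(7 + R))
B(Z, I) = 3*I
J = 1393335583 (J = -5 + (3*138 - 40885)*(3254 - 37682) = -5 + (414 - 40885)*(-34428) = -5 - 40471*(-34428) = -5 + 1393335588 = 1393335583)
-86010/J = -86010/1393335583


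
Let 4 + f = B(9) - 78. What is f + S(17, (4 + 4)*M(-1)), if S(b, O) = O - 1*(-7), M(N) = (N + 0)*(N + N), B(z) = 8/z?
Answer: -523/9 ≈ -58.111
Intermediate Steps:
M(N) = 2*N² (M(N) = N*(2*N) = 2*N²)
S(b, O) = 7 + O (S(b, O) = O + 7 = 7 + O)
f = -730/9 (f = -4 + (8/9 - 78) = -4 - 694/9 = -730/9 ≈ -81.111)
f + S(17, (4 + 4)*M(-1)) = -730/9 + (7 + (4 + 4)*(2*(-1)²)) = -730/9 + (7 + 8*(2*1)) = -730/9 + (7 + 8*2) = -730/9 + (7 + 16) = -730/9 + 23 = -523/9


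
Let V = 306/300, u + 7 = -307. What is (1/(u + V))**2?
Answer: 2500/244891201 ≈ 1.0209e-5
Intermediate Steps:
u = -314 (u = -7 - 307 = -314)
V = 51/50 (V = 306*(1/300) = 51/50 ≈ 1.0200)
(1/(u + V))**2 = (1/(-314 + 51/50))**2 = (1/(-15649/50))**2 = (-50/15649)**2 = 2500/244891201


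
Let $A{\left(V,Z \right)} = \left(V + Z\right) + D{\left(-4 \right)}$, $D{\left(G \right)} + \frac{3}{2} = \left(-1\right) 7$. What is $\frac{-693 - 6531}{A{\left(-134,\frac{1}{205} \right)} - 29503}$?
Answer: $\frac{141040}{578793} \approx 0.24368$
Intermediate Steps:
$D{\left(G \right)} = - \frac{17}{2}$ ($D{\left(G \right)} = - \frac{3}{2} - 7 = - \frac{17}{2}$)
$A{\left(V,Z \right)} = - \frac{17}{2} + V + Z$ ($A{\left(V,Z \right)} = \left(V + Z\right) - \frac{17}{2} = - \frac{17}{2} + V + Z$)
$\frac{-693 - 6531}{A{\left(-134,\frac{1}{205} \right)} - 29503} = \frac{-693 - 6531}{\left(- \frac{17}{2} - 134 + \frac{1}{205}\right) - 29503} = - \frac{7224}{\left(- \frac{17}{2} - 134 + \frac{1}{205}\right) - 29503} = - \frac{7224}{- \frac{58423}{410} - 29503} = - \frac{7224}{- \frac{12154653}{410}} = \left(-7224\right) \left(- \frac{410}{12154653}\right) = \frac{141040}{578793}$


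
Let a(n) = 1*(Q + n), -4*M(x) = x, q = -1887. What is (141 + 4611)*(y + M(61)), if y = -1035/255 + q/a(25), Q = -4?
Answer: -61732044/119 ≈ -5.1876e+5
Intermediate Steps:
M(x) = -x/4
a(n) = -4 + n (a(n) = 1*(-4 + n) = -4 + n)
y = -11176/119 (y = -1035/255 - 1887/(-4 + 25) = -1035*1/255 - 1887/21 = -69/17 - 1887*1/21 = -69/17 - 629/7 = -11176/119 ≈ -93.916)
(141 + 4611)*(y + M(61)) = (141 + 4611)*(-11176/119 - ¼*61) = 4752*(-11176/119 - 61/4) = 4752*(-51963/476) = -61732044/119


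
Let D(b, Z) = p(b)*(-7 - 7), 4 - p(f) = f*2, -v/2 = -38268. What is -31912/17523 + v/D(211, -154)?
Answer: 2385106/211869 ≈ 11.257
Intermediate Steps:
v = 76536 (v = -2*(-38268) = 76536)
p(f) = 4 - 2*f (p(f) = 4 - f*2 = 4 - 2*f)
D(b, Z) = -56 + 28*b (D(b, Z) = (4 - 2*b)*(-7 - 7) = (4 - 2*b)*(-14) = -56 + 28*b)
-31912/17523 + v/D(211, -154) = -31912/17523 + 76536/(-56 + 28*211) = -31912*1/17523 + 76536/(-56 + 5908) = -31912/17523 + 76536/5852 = -31912/17523 + 76536*(1/5852) = -31912/17523 + 19134/1463 = 2385106/211869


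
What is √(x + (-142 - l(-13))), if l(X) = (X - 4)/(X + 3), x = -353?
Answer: I*√49670/10 ≈ 22.287*I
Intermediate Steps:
l(X) = (-4 + X)/(3 + X)
√(x + (-142 - l(-13))) = √(-353 + (-142 - (-4 - 13)/(3 - 13))) = √(-353 + (-142 - (-17)/(-10))) = √(-353 + (-142 - (-1)*(-17)/10)) = √(-353 + (-142 - 1*17/10)) = √(-353 + (-142 - 17/10)) = √(-353 - 1437/10) = √(-4967/10) = I*√49670/10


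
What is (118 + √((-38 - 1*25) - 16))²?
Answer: (118 + I*√79)² ≈ 13845.0 + 2097.6*I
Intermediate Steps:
(118 + √((-38 - 1*25) - 16))² = (118 + √((-38 - 25) - 16))² = (118 + √(-63 - 16))² = (118 + √(-79))² = (118 + I*√79)²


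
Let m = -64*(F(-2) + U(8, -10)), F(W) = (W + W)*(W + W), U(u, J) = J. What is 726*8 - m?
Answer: 6192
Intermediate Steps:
F(W) = 4*W**2 (F(W) = (2*W)*(2*W) = 4*W**2)
m = -384 (m = -64*(4*(-2)**2 - 10) = -64*(4*4 - 10) = -64*(16 - 10) = -64*6 = -384)
726*8 - m = 726*8 - 1*(-384) = 5808 + 384 = 6192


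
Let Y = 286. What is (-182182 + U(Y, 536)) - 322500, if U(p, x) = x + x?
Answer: -503610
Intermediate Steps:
U(p, x) = 2*x
(-182182 + U(Y, 536)) - 322500 = (-182182 + 2*536) - 322500 = (-182182 + 1072) - 322500 = -181110 - 322500 = -503610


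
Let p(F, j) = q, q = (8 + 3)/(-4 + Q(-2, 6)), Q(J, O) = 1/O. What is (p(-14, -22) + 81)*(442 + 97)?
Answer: 968583/23 ≈ 42112.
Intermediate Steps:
q = -66/23 (q = (8 + 3)/(-4 + 1/6) = 11/(-4 + ⅙) = 11/(-23/6) = 11*(-6/23) = -66/23 ≈ -2.8696)
p(F, j) = -66/23
(p(-14, -22) + 81)*(442 + 97) = (-66/23 + 81)*(442 + 97) = (1797/23)*539 = 968583/23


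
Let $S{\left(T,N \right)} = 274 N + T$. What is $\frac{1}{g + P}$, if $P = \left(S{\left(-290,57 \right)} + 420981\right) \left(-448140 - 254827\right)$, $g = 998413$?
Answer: $- \frac{1}{306709830390} \approx -3.2604 \cdot 10^{-12}$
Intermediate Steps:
$S{\left(T,N \right)} = T + 274 N$
$P = -306710828803$ ($P = \left(\left(-290 + 274 \cdot 57\right) + 420981\right) \left(-448140 - 254827\right) = \left(\left(-290 + 15618\right) + 420981\right) \left(-702967\right) = \left(15328 + 420981\right) \left(-702967\right) = 436309 \left(-702967\right) = -306710828803$)
$\frac{1}{g + P} = \frac{1}{998413 - 306710828803} = \frac{1}{-306709830390} = - \frac{1}{306709830390}$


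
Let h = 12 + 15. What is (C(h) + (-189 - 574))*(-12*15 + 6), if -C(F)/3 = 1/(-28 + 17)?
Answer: 1459860/11 ≈ 1.3271e+5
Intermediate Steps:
h = 27
C(F) = 3/11 (C(F) = -3/(-28 + 17) = -3/(-11) = -3*(-1/11) = 3/11)
(C(h) + (-189 - 574))*(-12*15 + 6) = (3/11 + (-189 - 574))*(-12*15 + 6) = (3/11 - 763)*(-180 + 6) = -8390/11*(-174) = 1459860/11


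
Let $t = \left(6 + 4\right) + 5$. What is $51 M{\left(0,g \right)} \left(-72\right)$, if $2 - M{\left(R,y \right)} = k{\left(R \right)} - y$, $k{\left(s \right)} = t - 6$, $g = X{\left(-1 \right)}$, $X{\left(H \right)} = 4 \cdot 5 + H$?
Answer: $-44064$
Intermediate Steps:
$X{\left(H \right)} = 20 + H$
$t = 15$ ($t = 10 + 5 = 15$)
$g = 19$ ($g = 20 - 1 = 19$)
$k{\left(s \right)} = 9$ ($k{\left(s \right)} = 15 - 6 = 9$)
$M{\left(R,y \right)} = -7 + y$ ($M{\left(R,y \right)} = 2 - \left(9 - y\right) = 2 + \left(-9 + y\right) = -7 + y$)
$51 M{\left(0,g \right)} \left(-72\right) = 51 \left(-7 + 19\right) \left(-72\right) = 51 \cdot 12 \left(-72\right) = 612 \left(-72\right) = -44064$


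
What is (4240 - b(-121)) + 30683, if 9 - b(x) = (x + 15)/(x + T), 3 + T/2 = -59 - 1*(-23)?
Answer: 6947992/199 ≈ 34915.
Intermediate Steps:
T = -78 (T = -6 + 2*(-59 - 1*(-23)) = -6 + 2*(-59 + 23) = -6 + 2*(-36) = -6 - 72 = -78)
b(x) = 9 - (15 + x)/(-78 + x) (b(x) = 9 - (x + 15)/(x - 78) = 9 - (15 + x)/(-78 + x))
(4240 - b(-121)) + 30683 = (4240 - (-717 + 8*(-121))/(-78 - 121)) + 30683 = (4240 - (-717 - 968)/(-199)) + 30683 = (4240 - (-1)*(-1685)/199) + 30683 = (4240 - 1*1685/199) + 30683 = (4240 - 1685/199) + 30683 = 842075/199 + 30683 = 6947992/199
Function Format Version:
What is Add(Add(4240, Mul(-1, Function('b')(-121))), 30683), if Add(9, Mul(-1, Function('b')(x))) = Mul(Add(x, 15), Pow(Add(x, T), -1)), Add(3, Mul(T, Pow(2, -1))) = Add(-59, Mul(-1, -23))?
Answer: Rational(6947992, 199) ≈ 34915.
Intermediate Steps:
T = -78 (T = Add(-6, Mul(2, Add(-59, Mul(-1, -23)))) = Add(-6, Mul(2, Add(-59, 23))) = Add(-6, Mul(2, -36)) = Add(-6, -72) = -78)
Function('b')(x) = Add(9, Mul(-1, Pow(Add(-78, x), -1), Add(15, x))) (Function('b')(x) = Add(9, Mul(-1, Mul(Add(x, 15), Pow(Add(x, -78), -1)))) = Add(9, Mul(-1, Mul(Add(15, x), Pow(Add(-78, x), -1)))) = Add(9, Mul(-1, Mul(Pow(Add(-78, x), -1), Add(15, x)))) = Add(9, Mul(-1, Pow(Add(-78, x), -1), Add(15, x))))
Add(Add(4240, Mul(-1, Function('b')(-121))), 30683) = Add(Add(4240, Mul(-1, Mul(Pow(Add(-78, -121), -1), Add(-717, Mul(8, -121))))), 30683) = Add(Add(4240, Mul(-1, Mul(Pow(-199, -1), Add(-717, -968)))), 30683) = Add(Add(4240, Mul(-1, Mul(Rational(-1, 199), -1685))), 30683) = Add(Add(4240, Mul(-1, Rational(1685, 199))), 30683) = Add(Add(4240, Rational(-1685, 199)), 30683) = Add(Rational(842075, 199), 30683) = Rational(6947992, 199)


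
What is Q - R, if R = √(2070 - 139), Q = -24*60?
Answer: -1440 - √1931 ≈ -1483.9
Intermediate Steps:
Q = -1440
R = √1931 ≈ 43.943
Q - R = -1440 - √1931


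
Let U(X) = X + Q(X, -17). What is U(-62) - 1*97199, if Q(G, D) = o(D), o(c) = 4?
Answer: -97257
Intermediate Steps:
Q(G, D) = 4
U(X) = 4 + X (U(X) = X + 4 = 4 + X)
U(-62) - 1*97199 = (4 - 62) - 1*97199 = -58 - 97199 = -97257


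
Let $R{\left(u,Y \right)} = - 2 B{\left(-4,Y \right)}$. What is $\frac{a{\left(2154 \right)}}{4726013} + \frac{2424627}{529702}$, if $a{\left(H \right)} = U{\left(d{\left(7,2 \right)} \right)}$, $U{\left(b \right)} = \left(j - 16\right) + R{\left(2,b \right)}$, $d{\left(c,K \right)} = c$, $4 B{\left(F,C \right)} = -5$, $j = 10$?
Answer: $\frac{5729408434097}{1251689269063} \approx 4.5773$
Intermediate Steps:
$B{\left(F,C \right)} = - \frac{5}{4}$ ($B{\left(F,C \right)} = \frac{1}{4} \left(-5\right) = - \frac{5}{4}$)
$R{\left(u,Y \right)} = \frac{5}{2}$ ($R{\left(u,Y \right)} = \left(-2\right) \left(- \frac{5}{4}\right) = \frac{5}{2}$)
$U{\left(b \right)} = - \frac{7}{2}$ ($U{\left(b \right)} = \left(10 - 16\right) + \frac{5}{2} = -6 + \frac{5}{2} = - \frac{7}{2}$)
$a{\left(H \right)} = - \frac{7}{2}$
$\frac{a{\left(2154 \right)}}{4726013} + \frac{2424627}{529702} = - \frac{7}{2 \cdot 4726013} + \frac{2424627}{529702} = \left(- \frac{7}{2}\right) \frac{1}{4726013} + 2424627 \cdot \frac{1}{529702} = - \frac{7}{9452026} + \frac{2424627}{529702} = \frac{5729408434097}{1251689269063}$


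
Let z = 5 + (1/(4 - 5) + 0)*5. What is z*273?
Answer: 0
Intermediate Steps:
z = 0 (z = 5 + (1/(-1) + 0)*5 = 5 + (-1 + 0)*5 = 5 - 1*5 = 5 - 5 = 0)
z*273 = 0*273 = 0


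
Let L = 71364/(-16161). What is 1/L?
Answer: -5387/23788 ≈ -0.22646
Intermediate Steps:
L = -23788/5387 (L = 71364*(-1/16161) = -23788/5387 ≈ -4.4158)
1/L = 1/(-23788/5387) = -5387/23788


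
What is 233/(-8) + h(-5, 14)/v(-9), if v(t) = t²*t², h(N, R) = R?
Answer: -1528601/52488 ≈ -29.123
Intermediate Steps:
v(t) = t⁴
233/(-8) + h(-5, 14)/v(-9) = 233/(-8) + 14/((-9)⁴) = 233*(-⅛) + 14/6561 = -233/8 + 14*(1/6561) = -233/8 + 14/6561 = -1528601/52488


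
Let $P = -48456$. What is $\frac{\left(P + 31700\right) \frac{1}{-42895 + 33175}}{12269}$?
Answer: $\frac{4189}{29813670} \approx 0.00014051$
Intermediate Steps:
$\frac{\left(P + 31700\right) \frac{1}{-42895 + 33175}}{12269} = \frac{\left(-48456 + 31700\right) \frac{1}{-42895 + 33175}}{12269} = - \frac{16756}{-9720} \cdot \frac{1}{12269} = \left(-16756\right) \left(- \frac{1}{9720}\right) \frac{1}{12269} = \frac{4189}{2430} \cdot \frac{1}{12269} = \frac{4189}{29813670}$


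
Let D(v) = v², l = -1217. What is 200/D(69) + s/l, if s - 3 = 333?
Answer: -1356296/5794137 ≈ -0.23408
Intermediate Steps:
s = 336 (s = 3 + 333 = 336)
200/D(69) + s/l = 200/(69²) + 336/(-1217) = 200/4761 + 336*(-1/1217) = 200*(1/4761) - 336/1217 = 200/4761 - 336/1217 = -1356296/5794137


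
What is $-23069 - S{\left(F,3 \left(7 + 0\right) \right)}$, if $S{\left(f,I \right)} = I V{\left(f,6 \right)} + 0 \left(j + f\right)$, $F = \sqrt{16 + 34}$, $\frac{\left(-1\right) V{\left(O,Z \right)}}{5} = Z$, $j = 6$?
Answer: $-22439$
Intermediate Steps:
$V{\left(O,Z \right)} = - 5 Z$
$F = 5 \sqrt{2}$ ($F = \sqrt{50} = 5 \sqrt{2} \approx 7.0711$)
$S{\left(f,I \right)} = - 30 I$ ($S{\left(f,I \right)} = I \left(\left(-5\right) 6\right) + 0 \left(6 + f\right) = I \left(-30\right) + 0 = - 30 I + 0 = - 30 I$)
$-23069 - S{\left(F,3 \left(7 + 0\right) \right)} = -23069 - - 30 \cdot 3 \left(7 + 0\right) = -23069 - - 30 \cdot 3 \cdot 7 = -23069 - \left(-30\right) 21 = -23069 - -630 = -23069 + 630 = -22439$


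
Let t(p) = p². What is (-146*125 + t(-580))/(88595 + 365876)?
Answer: 318150/454471 ≈ 0.70004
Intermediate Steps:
(-146*125 + t(-580))/(88595 + 365876) = (-146*125 + (-580)²)/(88595 + 365876) = (-18250 + 336400)/454471 = 318150*(1/454471) = 318150/454471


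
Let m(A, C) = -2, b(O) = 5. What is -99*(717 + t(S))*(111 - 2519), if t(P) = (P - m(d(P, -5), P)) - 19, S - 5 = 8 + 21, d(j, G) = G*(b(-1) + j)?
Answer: 174979728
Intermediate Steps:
d(j, G) = G*(5 + j)
S = 34 (S = 5 + (8 + 21) = 5 + 29 = 34)
t(P) = -17 + P (t(P) = (P - 1*(-2)) - 19 = (P + 2) - 19 = (2 + P) - 19 = -17 + P)
-99*(717 + t(S))*(111 - 2519) = -99*(717 + (-17 + 34))*(111 - 2519) = -99*(717 + 17)*(-2408) = -72666*(-2408) = -99*(-1767472) = 174979728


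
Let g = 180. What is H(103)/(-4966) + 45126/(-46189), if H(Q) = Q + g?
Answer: -18243631/17644198 ≈ -1.0340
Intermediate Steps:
H(Q) = 180 + Q (H(Q) = Q + 180 = 180 + Q)
H(103)/(-4966) + 45126/(-46189) = (180 + 103)/(-4966) + 45126/(-46189) = 283*(-1/4966) + 45126*(-1/46189) = -283/4966 - 45126/46189 = -18243631/17644198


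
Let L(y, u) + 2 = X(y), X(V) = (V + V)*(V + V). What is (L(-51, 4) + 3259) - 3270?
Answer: 10391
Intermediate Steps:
X(V) = 4*V² (X(V) = (2*V)*(2*V) = 4*V²)
L(y, u) = -2 + 4*y²
(L(-51, 4) + 3259) - 3270 = ((-2 + 4*(-51)²) + 3259) - 3270 = ((-2 + 4*2601) + 3259) - 3270 = ((-2 + 10404) + 3259) - 3270 = (10402 + 3259) - 3270 = 13661 - 3270 = 10391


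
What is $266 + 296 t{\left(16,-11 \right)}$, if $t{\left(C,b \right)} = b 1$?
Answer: $-2990$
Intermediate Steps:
$t{\left(C,b \right)} = b$
$266 + 296 t{\left(16,-11 \right)} = 266 + 296 \left(-11\right) = 266 - 3256 = -2990$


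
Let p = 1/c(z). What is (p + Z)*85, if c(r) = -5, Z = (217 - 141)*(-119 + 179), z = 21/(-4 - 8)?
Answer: 387583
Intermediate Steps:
z = -7/4 (z = 21/(-12) = 21*(-1/12) = -7/4 ≈ -1.7500)
Z = 4560 (Z = 76*60 = 4560)
p = -⅕ (p = 1/(-5) = -⅕ ≈ -0.20000)
(p + Z)*85 = (-⅕ + 4560)*85 = (22799/5)*85 = 387583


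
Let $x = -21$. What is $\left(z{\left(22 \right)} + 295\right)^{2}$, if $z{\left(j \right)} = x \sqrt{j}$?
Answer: $96727 - 12390 \sqrt{22} \approx 38613.0$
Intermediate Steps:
$z{\left(j \right)} = - 21 \sqrt{j}$
$\left(z{\left(22 \right)} + 295\right)^{2} = \left(- 21 \sqrt{22} + 295\right)^{2} = \left(295 - 21 \sqrt{22}\right)^{2}$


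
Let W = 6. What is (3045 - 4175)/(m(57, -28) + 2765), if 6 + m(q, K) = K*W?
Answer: -1130/2591 ≈ -0.43612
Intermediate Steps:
m(q, K) = -6 + 6*K (m(q, K) = -6 + K*6 = -6 + 6*K)
(3045 - 4175)/(m(57, -28) + 2765) = (3045 - 4175)/((-6 + 6*(-28)) + 2765) = -1130/((-6 - 168) + 2765) = -1130/(-174 + 2765) = -1130/2591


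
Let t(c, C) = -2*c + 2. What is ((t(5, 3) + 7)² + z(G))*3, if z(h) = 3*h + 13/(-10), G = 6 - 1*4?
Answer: 171/10 ≈ 17.100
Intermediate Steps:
t(c, C) = 2 - 2*c
G = 2 (G = 6 - 4 = 2)
z(h) = -13/10 + 3*h (z(h) = 3*h + 13*(-⅒) = 3*h - 13/10 = -13/10 + 3*h)
((t(5, 3) + 7)² + z(G))*3 = (((2 - 2*5) + 7)² + (-13/10 + 3*2))*3 = (((2 - 10) + 7)² + (-13/10 + 6))*3 = ((-8 + 7)² + 47/10)*3 = ((-1)² + 47/10)*3 = (1 + 47/10)*3 = (57/10)*3 = 171/10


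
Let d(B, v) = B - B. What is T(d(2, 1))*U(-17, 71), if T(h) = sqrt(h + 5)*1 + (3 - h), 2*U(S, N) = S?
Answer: -51/2 - 17*sqrt(5)/2 ≈ -44.507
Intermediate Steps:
U(S, N) = S/2
d(B, v) = 0
T(h) = 3 + sqrt(5 + h) - h (T(h) = sqrt(5 + h)*1 + (3 - h) = sqrt(5 + h) + (3 - h) = 3 + sqrt(5 + h) - h)
T(d(2, 1))*U(-17, 71) = (3 + sqrt(5 + 0) - 1*0)*((1/2)*(-17)) = (3 + sqrt(5) + 0)*(-17/2) = (3 + sqrt(5))*(-17/2) = -51/2 - 17*sqrt(5)/2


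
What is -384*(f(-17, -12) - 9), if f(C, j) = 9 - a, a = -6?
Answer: -2304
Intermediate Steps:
f(C, j) = 15 (f(C, j) = 9 - 1*(-6) = 9 + 6 = 15)
-384*(f(-17, -12) - 9) = -384*(15 - 9) = -384*6 = -2304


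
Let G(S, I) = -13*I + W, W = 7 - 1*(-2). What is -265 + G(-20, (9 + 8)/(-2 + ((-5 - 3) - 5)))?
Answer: -3619/15 ≈ -241.27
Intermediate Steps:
W = 9 (W = 7 + 2 = 9)
G(S, I) = 9 - 13*I (G(S, I) = -13*I + 9 = 9 - 13*I)
-265 + G(-20, (9 + 8)/(-2 + ((-5 - 3) - 5))) = -265 + (9 - 13*(9 + 8)/(-2 + ((-5 - 3) - 5))) = -265 + (9 - 221/(-2 + (-8 - 5))) = -265 + (9 - 221/(-2 - 13)) = -265 + (9 - 221/(-15)) = -265 + (9 - 221*(-1)/15) = -265 + (9 - 13*(-17/15)) = -265 + (9 + 221/15) = -265 + 356/15 = -3619/15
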